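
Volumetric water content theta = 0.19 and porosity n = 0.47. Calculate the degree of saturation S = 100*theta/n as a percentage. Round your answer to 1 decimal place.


Step 1: S = 100 * theta_v / n
Step 2: S = 100 * 0.19 / 0.47
Step 3: S = 40.4%

40.4


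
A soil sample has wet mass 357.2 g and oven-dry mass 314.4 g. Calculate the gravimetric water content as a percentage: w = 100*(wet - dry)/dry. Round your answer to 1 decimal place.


Step 1: Water mass = wet - dry = 357.2 - 314.4 = 42.8 g
Step 2: w = 100 * water mass / dry mass
Step 3: w = 100 * 42.8 / 314.4 = 13.6%

13.6


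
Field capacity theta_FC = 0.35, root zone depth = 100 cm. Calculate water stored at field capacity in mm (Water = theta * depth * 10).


Step 1: Water (mm) = theta_FC * depth (cm) * 10
Step 2: Water = 0.35 * 100 * 10
Step 3: Water = 350.0 mm

350.0


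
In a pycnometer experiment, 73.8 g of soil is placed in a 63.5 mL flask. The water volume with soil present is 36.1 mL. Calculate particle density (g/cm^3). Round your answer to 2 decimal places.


Step 1: Volume of solids = flask volume - water volume with soil
Step 2: V_solids = 63.5 - 36.1 = 27.4 mL
Step 3: Particle density = mass / V_solids = 73.8 / 27.4 = 2.69 g/cm^3

2.69


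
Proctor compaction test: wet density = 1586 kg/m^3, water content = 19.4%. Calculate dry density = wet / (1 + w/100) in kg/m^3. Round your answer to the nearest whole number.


Step 1: Dry density = wet density / (1 + w/100)
Step 2: Dry density = 1586 / (1 + 19.4/100)
Step 3: Dry density = 1586 / 1.194
Step 4: Dry density = 1328 kg/m^3

1328


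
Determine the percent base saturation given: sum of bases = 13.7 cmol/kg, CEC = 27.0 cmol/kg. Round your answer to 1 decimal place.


Step 1: BS = 100 * (sum of bases) / CEC
Step 2: BS = 100 * 13.7 / 27.0
Step 3: BS = 50.7%

50.7


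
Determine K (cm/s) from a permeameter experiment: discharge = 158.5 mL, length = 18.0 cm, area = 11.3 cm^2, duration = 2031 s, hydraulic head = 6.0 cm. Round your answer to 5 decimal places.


Step 1: K = Q * L / (A * t * h)
Step 2: Numerator = 158.5 * 18.0 = 2853.0
Step 3: Denominator = 11.3 * 2031 * 6.0 = 137701.8
Step 4: K = 2853.0 / 137701.8 = 0.02072 cm/s

0.02072


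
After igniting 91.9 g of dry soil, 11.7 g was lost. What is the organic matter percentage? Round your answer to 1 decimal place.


Step 1: OM% = 100 * LOI / sample mass
Step 2: OM = 100 * 11.7 / 91.9
Step 3: OM = 12.7%

12.7


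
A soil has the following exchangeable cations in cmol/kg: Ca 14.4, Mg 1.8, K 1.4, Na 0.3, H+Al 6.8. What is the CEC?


Step 1: CEC = Ca + Mg + K + Na + (H+Al)
Step 2: CEC = 14.4 + 1.8 + 1.4 + 0.3 + 6.8
Step 3: CEC = 24.7 cmol/kg

24.7


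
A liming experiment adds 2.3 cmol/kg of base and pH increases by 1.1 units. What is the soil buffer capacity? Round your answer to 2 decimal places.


Step 1: BC = change in base / change in pH
Step 2: BC = 2.3 / 1.1
Step 3: BC = 2.09 cmol/(kg*pH unit)

2.09


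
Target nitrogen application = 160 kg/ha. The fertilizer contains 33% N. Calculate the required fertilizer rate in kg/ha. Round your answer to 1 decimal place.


Step 1: Fertilizer rate = target N / (N content / 100)
Step 2: Rate = 160 / (33 / 100)
Step 3: Rate = 160 / 0.33
Step 4: Rate = 484.8 kg/ha

484.8


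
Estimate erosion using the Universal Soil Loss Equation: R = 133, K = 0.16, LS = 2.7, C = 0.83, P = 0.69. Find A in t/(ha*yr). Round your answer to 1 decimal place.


Step 1: A = R * K * LS * C * P
Step 2: R * K = 133 * 0.16 = 21.28
Step 3: (R*K) * LS = 21.28 * 2.7 = 57.456
Step 4: * C * P = 57.456 * 0.83 * 0.69 = 32.9
Step 5: A = 32.9 t/(ha*yr)

32.9


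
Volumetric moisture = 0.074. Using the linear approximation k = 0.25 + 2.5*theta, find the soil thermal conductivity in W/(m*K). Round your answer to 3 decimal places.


Step 1: k = 0.25 + 2.5 * theta
Step 2: k = 0.25 + 2.5 * 0.074
Step 3: k = 0.25 + 0.185
Step 4: k = 0.435 W/(m*K)

0.435


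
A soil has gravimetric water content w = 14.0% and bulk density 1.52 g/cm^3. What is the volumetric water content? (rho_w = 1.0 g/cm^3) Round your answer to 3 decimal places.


Step 1: theta = (w / 100) * BD / rho_w
Step 2: theta = (14.0 / 100) * 1.52 / 1.0
Step 3: theta = 0.14 * 1.52
Step 4: theta = 0.213

0.213


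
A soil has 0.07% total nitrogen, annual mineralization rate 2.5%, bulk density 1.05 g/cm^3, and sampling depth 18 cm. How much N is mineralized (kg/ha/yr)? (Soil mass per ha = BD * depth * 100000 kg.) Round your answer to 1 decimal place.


Step 1: Soil mass per ha = BD * depth * 100000 = 1.05 * 18 * 100000 = 1890000 kg
Step 2: Total N pool = soil mass * N%/100 = 1890000 * 0.07/100 = 1323.0 kg/ha
Step 3: N mineralized = N pool * rate%/100 = 1323.0 * 2.5/100 = 33.1 kg/ha/yr

33.1


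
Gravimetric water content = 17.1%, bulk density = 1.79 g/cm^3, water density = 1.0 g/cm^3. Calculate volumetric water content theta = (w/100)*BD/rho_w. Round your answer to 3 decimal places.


Step 1: theta = (w / 100) * BD / rho_w
Step 2: theta = (17.1 / 100) * 1.79 / 1.0
Step 3: theta = 0.171 * 1.79
Step 4: theta = 0.306

0.306


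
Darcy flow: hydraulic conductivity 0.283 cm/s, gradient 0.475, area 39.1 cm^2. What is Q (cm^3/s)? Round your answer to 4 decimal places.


Step 1: Apply Darcy's law: Q = K * i * A
Step 2: Q = 0.283 * 0.475 * 39.1
Step 3: Q = 5.256 cm^3/s

5.256


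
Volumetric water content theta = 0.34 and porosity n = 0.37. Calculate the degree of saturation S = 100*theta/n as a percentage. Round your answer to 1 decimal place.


Step 1: S = 100 * theta_v / n
Step 2: S = 100 * 0.34 / 0.37
Step 3: S = 91.9%

91.9


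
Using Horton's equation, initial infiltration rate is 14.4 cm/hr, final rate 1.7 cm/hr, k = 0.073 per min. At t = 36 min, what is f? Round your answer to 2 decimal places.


Step 1: f = fc + (f0 - fc) * exp(-k * t)
Step 2: exp(-0.073 * 36) = 0.072223
Step 3: f = 1.7 + (14.4 - 1.7) * 0.072223
Step 4: f = 1.7 + 12.7 * 0.072223
Step 5: f = 2.62 cm/hr

2.62


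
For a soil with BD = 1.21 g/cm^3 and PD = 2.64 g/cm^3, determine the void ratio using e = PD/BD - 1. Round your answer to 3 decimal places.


Step 1: e = PD / BD - 1
Step 2: e = 2.64 / 1.21 - 1
Step 3: e = 2.18182 - 1
Step 4: e = 1.182

1.182


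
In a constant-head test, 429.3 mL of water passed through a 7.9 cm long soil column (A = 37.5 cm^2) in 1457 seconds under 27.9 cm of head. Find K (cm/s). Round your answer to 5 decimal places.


Step 1: K = Q * L / (A * t * h)
Step 2: Numerator = 429.3 * 7.9 = 3391.47
Step 3: Denominator = 37.5 * 1457 * 27.9 = 1524386.25
Step 4: K = 3391.47 / 1524386.25 = 0.00222 cm/s

0.00222


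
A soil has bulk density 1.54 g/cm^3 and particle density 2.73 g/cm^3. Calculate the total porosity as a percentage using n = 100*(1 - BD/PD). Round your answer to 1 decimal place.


Step 1: Formula: n = 100 * (1 - BD / PD)
Step 2: n = 100 * (1 - 1.54 / 2.73)
Step 3: n = 100 * (1 - 0.5641)
Step 4: n = 43.6%

43.6


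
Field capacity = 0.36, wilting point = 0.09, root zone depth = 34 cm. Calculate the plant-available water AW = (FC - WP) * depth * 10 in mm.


Step 1: Available water = (FC - WP) * depth * 10
Step 2: AW = (0.36 - 0.09) * 34 * 10
Step 3: AW = 0.27 * 34 * 10
Step 4: AW = 91.8 mm

91.8


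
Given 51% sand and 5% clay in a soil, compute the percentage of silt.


Step 1: sand + silt + clay = 100%
Step 2: silt = 100 - sand - clay
Step 3: silt = 100 - 51 - 5
Step 4: silt = 44%

44


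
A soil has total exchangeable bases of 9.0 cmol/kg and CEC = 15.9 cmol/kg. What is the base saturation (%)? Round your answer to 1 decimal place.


Step 1: BS = 100 * (sum of bases) / CEC
Step 2: BS = 100 * 9.0 / 15.9
Step 3: BS = 56.6%

56.6


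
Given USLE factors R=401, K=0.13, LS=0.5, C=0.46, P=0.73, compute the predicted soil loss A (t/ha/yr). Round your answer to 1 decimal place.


Step 1: A = R * K * LS * C * P
Step 2: R * K = 401 * 0.13 = 52.13
Step 3: (R*K) * LS = 52.13 * 0.5 = 26.065
Step 4: * C * P = 26.065 * 0.46 * 0.73 = 8.8
Step 5: A = 8.8 t/(ha*yr)

8.8


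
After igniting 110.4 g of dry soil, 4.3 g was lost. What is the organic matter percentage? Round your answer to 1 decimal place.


Step 1: OM% = 100 * LOI / sample mass
Step 2: OM = 100 * 4.3 / 110.4
Step 3: OM = 3.9%

3.9


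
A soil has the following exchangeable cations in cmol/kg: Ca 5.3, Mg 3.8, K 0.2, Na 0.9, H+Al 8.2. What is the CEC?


Step 1: CEC = Ca + Mg + K + Na + (H+Al)
Step 2: CEC = 5.3 + 3.8 + 0.2 + 0.9 + 8.2
Step 3: CEC = 18.4 cmol/kg

18.4


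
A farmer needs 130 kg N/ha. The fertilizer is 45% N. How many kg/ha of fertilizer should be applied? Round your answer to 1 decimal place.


Step 1: Fertilizer rate = target N / (N content / 100)
Step 2: Rate = 130 / (45 / 100)
Step 3: Rate = 130 / 0.45
Step 4: Rate = 288.9 kg/ha

288.9


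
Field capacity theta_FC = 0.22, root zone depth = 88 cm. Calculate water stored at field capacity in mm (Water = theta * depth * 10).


Step 1: Water (mm) = theta_FC * depth (cm) * 10
Step 2: Water = 0.22 * 88 * 10
Step 3: Water = 193.6 mm

193.6


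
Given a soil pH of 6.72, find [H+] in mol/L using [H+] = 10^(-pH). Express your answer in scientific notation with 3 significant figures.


Step 1: [H+] = 10^(-pH)
Step 2: [H+] = 10^(-6.72)
Step 3: [H+] = 1.91e-07 mol/L

1.91e-07


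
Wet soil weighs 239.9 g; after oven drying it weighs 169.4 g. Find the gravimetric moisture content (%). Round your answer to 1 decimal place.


Step 1: Water mass = wet - dry = 239.9 - 169.4 = 70.5 g
Step 2: w = 100 * water mass / dry mass
Step 3: w = 100 * 70.5 / 169.4 = 41.6%

41.6


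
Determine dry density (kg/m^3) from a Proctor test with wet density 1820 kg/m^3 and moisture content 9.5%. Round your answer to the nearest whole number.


Step 1: Dry density = wet density / (1 + w/100)
Step 2: Dry density = 1820 / (1 + 9.5/100)
Step 3: Dry density = 1820 / 1.095
Step 4: Dry density = 1662 kg/m^3

1662


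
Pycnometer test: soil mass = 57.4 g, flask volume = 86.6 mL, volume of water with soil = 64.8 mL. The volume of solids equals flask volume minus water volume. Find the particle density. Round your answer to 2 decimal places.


Step 1: Volume of solids = flask volume - water volume with soil
Step 2: V_solids = 86.6 - 64.8 = 21.8 mL
Step 3: Particle density = mass / V_solids = 57.4 / 21.8 = 2.63 g/cm^3

2.63


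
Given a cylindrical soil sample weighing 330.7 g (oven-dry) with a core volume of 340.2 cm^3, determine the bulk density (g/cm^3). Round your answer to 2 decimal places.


Step 1: Identify the formula: BD = dry mass / volume
Step 2: Substitute values: BD = 330.7 / 340.2
Step 3: BD = 0.97 g/cm^3

0.97


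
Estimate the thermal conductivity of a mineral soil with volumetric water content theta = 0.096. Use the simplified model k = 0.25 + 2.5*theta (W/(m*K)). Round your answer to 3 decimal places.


Step 1: k = 0.25 + 2.5 * theta
Step 2: k = 0.25 + 2.5 * 0.096
Step 3: k = 0.25 + 0.24
Step 4: k = 0.49 W/(m*K)

0.49


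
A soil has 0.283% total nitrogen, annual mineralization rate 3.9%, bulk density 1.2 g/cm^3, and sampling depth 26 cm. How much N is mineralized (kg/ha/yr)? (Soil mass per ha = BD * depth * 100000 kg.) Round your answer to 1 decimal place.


Step 1: Soil mass per ha = BD * depth * 100000 = 1.2 * 26 * 100000 = 3120000 kg
Step 2: Total N pool = soil mass * N%/100 = 3120000 * 0.283/100 = 8829.6 kg/ha
Step 3: N mineralized = N pool * rate%/100 = 8829.6 * 3.9/100 = 344.4 kg/ha/yr

344.4


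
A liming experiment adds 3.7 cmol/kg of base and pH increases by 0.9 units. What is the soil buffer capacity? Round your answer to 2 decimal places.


Step 1: BC = change in base / change in pH
Step 2: BC = 3.7 / 0.9
Step 3: BC = 4.11 cmol/(kg*pH unit)

4.11


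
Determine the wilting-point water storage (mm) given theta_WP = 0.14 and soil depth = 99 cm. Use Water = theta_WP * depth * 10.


Step 1: Water (mm) = theta_WP * depth * 10
Step 2: Water = 0.14 * 99 * 10
Step 3: Water = 138.6 mm

138.6


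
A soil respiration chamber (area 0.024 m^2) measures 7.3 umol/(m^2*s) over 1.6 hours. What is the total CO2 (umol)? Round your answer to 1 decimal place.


Step 1: Convert time to seconds: 1.6 hr * 3600 = 5760.0 s
Step 2: Total = flux * area * time_s
Step 3: Total = 7.3 * 0.024 * 5760.0
Step 4: Total = 1009.2 umol

1009.2


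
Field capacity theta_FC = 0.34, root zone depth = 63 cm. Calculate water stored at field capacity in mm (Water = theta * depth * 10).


Step 1: Water (mm) = theta_FC * depth (cm) * 10
Step 2: Water = 0.34 * 63 * 10
Step 3: Water = 214.2 mm

214.2


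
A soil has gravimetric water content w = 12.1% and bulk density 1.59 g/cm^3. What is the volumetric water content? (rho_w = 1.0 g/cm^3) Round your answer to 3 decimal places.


Step 1: theta = (w / 100) * BD / rho_w
Step 2: theta = (12.1 / 100) * 1.59 / 1.0
Step 3: theta = 0.121 * 1.59
Step 4: theta = 0.192

0.192


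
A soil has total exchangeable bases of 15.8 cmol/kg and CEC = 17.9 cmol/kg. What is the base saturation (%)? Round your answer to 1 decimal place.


Step 1: BS = 100 * (sum of bases) / CEC
Step 2: BS = 100 * 15.8 / 17.9
Step 3: BS = 88.3%

88.3


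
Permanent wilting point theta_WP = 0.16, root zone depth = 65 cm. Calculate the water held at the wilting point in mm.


Step 1: Water (mm) = theta_WP * depth * 10
Step 2: Water = 0.16 * 65 * 10
Step 3: Water = 104.0 mm

104.0


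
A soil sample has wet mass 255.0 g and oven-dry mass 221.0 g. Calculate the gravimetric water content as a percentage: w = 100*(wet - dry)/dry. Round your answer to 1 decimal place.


Step 1: Water mass = wet - dry = 255.0 - 221.0 = 34.0 g
Step 2: w = 100 * water mass / dry mass
Step 3: w = 100 * 34.0 / 221.0 = 15.4%

15.4


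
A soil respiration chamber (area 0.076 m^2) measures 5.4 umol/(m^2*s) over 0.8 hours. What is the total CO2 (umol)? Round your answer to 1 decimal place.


Step 1: Convert time to seconds: 0.8 hr * 3600 = 2880.0 s
Step 2: Total = flux * area * time_s
Step 3: Total = 5.4 * 0.076 * 2880.0
Step 4: Total = 1182.0 umol

1182.0


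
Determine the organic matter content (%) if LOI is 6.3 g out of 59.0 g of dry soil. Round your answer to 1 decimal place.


Step 1: OM% = 100 * LOI / sample mass
Step 2: OM = 100 * 6.3 / 59.0
Step 3: OM = 10.7%

10.7


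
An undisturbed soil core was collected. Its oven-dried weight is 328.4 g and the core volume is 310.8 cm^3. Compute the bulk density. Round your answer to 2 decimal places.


Step 1: Identify the formula: BD = dry mass / volume
Step 2: Substitute values: BD = 328.4 / 310.8
Step 3: BD = 1.06 g/cm^3

1.06


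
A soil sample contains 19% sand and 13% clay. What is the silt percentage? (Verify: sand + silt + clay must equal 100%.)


Step 1: sand + silt + clay = 100%
Step 2: silt = 100 - sand - clay
Step 3: silt = 100 - 19 - 13
Step 4: silt = 68%

68


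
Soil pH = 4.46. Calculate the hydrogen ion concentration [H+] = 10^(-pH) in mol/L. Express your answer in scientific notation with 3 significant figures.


Step 1: [H+] = 10^(-pH)
Step 2: [H+] = 10^(-4.46)
Step 3: [H+] = 3.47e-05 mol/L

3.47e-05


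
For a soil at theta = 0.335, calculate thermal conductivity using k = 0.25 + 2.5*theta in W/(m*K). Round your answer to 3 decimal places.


Step 1: k = 0.25 + 2.5 * theta
Step 2: k = 0.25 + 2.5 * 0.335
Step 3: k = 0.25 + 0.838
Step 4: k = 1.088 W/(m*K)

1.088


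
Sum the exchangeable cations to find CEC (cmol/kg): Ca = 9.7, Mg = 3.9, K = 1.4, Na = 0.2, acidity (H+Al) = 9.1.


Step 1: CEC = Ca + Mg + K + Na + (H+Al)
Step 2: CEC = 9.7 + 3.9 + 1.4 + 0.2 + 9.1
Step 3: CEC = 24.3 cmol/kg

24.3


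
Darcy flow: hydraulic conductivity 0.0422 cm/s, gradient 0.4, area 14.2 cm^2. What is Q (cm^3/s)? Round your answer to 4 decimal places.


Step 1: Apply Darcy's law: Q = K * i * A
Step 2: Q = 0.0422 * 0.4 * 14.2
Step 3: Q = 0.2397 cm^3/s

0.2397


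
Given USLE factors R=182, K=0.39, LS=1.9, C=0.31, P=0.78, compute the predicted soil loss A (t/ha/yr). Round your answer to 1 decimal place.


Step 1: A = R * K * LS * C * P
Step 2: R * K = 182 * 0.39 = 70.98
Step 3: (R*K) * LS = 70.98 * 1.9 = 134.862
Step 4: * C * P = 134.862 * 0.31 * 0.78 = 32.6
Step 5: A = 32.6 t/(ha*yr)

32.6


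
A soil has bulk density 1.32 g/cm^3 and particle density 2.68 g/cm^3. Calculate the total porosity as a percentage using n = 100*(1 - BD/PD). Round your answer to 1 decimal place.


Step 1: Formula: n = 100 * (1 - BD / PD)
Step 2: n = 100 * (1 - 1.32 / 2.68)
Step 3: n = 100 * (1 - 0.49254)
Step 4: n = 50.7%

50.7


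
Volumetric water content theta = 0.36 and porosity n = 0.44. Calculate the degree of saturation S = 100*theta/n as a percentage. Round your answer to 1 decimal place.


Step 1: S = 100 * theta_v / n
Step 2: S = 100 * 0.36 / 0.44
Step 3: S = 81.8%

81.8


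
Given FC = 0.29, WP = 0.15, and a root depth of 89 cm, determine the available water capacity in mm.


Step 1: Available water = (FC - WP) * depth * 10
Step 2: AW = (0.29 - 0.15) * 89 * 10
Step 3: AW = 0.14 * 89 * 10
Step 4: AW = 124.6 mm

124.6


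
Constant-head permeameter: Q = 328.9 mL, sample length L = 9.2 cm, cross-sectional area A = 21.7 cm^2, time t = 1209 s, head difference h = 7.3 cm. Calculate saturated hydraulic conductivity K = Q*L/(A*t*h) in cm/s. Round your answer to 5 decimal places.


Step 1: K = Q * L / (A * t * h)
Step 2: Numerator = 328.9 * 9.2 = 3025.88
Step 3: Denominator = 21.7 * 1209 * 7.3 = 191517.69
Step 4: K = 3025.88 / 191517.69 = 0.0158 cm/s

0.0158


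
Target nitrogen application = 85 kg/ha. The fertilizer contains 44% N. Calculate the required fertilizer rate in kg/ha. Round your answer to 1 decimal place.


Step 1: Fertilizer rate = target N / (N content / 100)
Step 2: Rate = 85 / (44 / 100)
Step 3: Rate = 85 / 0.44
Step 4: Rate = 193.2 kg/ha

193.2


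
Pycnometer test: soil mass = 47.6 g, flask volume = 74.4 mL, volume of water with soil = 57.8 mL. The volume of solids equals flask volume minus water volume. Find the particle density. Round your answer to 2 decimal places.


Step 1: Volume of solids = flask volume - water volume with soil
Step 2: V_solids = 74.4 - 57.8 = 16.6 mL
Step 3: Particle density = mass / V_solids = 47.6 / 16.6 = 2.87 g/cm^3

2.87


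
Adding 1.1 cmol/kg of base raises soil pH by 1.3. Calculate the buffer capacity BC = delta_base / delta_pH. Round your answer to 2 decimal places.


Step 1: BC = change in base / change in pH
Step 2: BC = 1.1 / 1.3
Step 3: BC = 0.85 cmol/(kg*pH unit)

0.85


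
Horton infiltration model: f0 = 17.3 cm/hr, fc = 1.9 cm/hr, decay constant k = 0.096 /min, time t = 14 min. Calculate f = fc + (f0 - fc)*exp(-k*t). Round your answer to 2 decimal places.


Step 1: f = fc + (f0 - fc) * exp(-k * t)
Step 2: exp(-0.096 * 14) = 0.2608
Step 3: f = 1.9 + (17.3 - 1.9) * 0.2608
Step 4: f = 1.9 + 15.4 * 0.2608
Step 5: f = 5.92 cm/hr

5.92


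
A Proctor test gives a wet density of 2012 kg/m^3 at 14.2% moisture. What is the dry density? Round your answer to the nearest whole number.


Step 1: Dry density = wet density / (1 + w/100)
Step 2: Dry density = 2012 / (1 + 14.2/100)
Step 3: Dry density = 2012 / 1.142
Step 4: Dry density = 1762 kg/m^3

1762


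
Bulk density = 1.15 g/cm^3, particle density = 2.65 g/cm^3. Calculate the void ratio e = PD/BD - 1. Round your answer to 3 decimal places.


Step 1: e = PD / BD - 1
Step 2: e = 2.65 / 1.15 - 1
Step 3: e = 2.30435 - 1
Step 4: e = 1.304

1.304


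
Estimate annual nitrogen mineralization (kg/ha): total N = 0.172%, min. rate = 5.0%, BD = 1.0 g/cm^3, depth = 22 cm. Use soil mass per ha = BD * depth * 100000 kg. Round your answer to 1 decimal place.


Step 1: Soil mass per ha = BD * depth * 100000 = 1.0 * 22 * 100000 = 2200000 kg
Step 2: Total N pool = soil mass * N%/100 = 2200000 * 0.172/100 = 3784.0 kg/ha
Step 3: N mineralized = N pool * rate%/100 = 3784.0 * 5.0/100 = 189.2 kg/ha/yr

189.2


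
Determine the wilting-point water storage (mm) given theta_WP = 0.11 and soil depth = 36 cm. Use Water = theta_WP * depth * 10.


Step 1: Water (mm) = theta_WP * depth * 10
Step 2: Water = 0.11 * 36 * 10
Step 3: Water = 39.6 mm

39.6


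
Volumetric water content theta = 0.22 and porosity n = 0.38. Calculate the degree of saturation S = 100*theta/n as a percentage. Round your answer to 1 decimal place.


Step 1: S = 100 * theta_v / n
Step 2: S = 100 * 0.22 / 0.38
Step 3: S = 57.9%

57.9


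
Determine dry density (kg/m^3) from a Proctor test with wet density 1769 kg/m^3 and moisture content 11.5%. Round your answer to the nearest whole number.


Step 1: Dry density = wet density / (1 + w/100)
Step 2: Dry density = 1769 / (1 + 11.5/100)
Step 3: Dry density = 1769 / 1.115
Step 4: Dry density = 1587 kg/m^3

1587


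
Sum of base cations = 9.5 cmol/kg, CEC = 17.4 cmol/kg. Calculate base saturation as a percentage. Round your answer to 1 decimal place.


Step 1: BS = 100 * (sum of bases) / CEC
Step 2: BS = 100 * 9.5 / 17.4
Step 3: BS = 54.6%

54.6


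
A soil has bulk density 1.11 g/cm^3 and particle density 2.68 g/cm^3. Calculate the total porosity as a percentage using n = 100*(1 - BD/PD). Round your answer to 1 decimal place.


Step 1: Formula: n = 100 * (1 - BD / PD)
Step 2: n = 100 * (1 - 1.11 / 2.68)
Step 3: n = 100 * (1 - 0.41418)
Step 4: n = 58.6%

58.6


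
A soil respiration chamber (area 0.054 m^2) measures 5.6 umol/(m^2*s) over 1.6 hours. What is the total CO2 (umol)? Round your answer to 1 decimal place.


Step 1: Convert time to seconds: 1.6 hr * 3600 = 5760.0 s
Step 2: Total = flux * area * time_s
Step 3: Total = 5.6 * 0.054 * 5760.0
Step 4: Total = 1741.8 umol

1741.8


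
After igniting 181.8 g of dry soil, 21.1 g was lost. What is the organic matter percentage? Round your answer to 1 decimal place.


Step 1: OM% = 100 * LOI / sample mass
Step 2: OM = 100 * 21.1 / 181.8
Step 3: OM = 11.6%

11.6


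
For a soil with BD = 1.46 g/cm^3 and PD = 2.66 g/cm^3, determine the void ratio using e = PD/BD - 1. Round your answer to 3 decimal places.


Step 1: e = PD / BD - 1
Step 2: e = 2.66 / 1.46 - 1
Step 3: e = 1.82192 - 1
Step 4: e = 0.822

0.822


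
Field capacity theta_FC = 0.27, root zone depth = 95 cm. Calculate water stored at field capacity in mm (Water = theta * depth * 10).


Step 1: Water (mm) = theta_FC * depth (cm) * 10
Step 2: Water = 0.27 * 95 * 10
Step 3: Water = 256.5 mm

256.5


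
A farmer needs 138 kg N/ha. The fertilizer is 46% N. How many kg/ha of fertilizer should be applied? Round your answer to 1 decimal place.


Step 1: Fertilizer rate = target N / (N content / 100)
Step 2: Rate = 138 / (46 / 100)
Step 3: Rate = 138 / 0.46
Step 4: Rate = 300.0 kg/ha

300.0


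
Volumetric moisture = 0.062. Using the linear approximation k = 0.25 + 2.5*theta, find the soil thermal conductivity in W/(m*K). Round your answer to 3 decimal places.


Step 1: k = 0.25 + 2.5 * theta
Step 2: k = 0.25 + 2.5 * 0.062
Step 3: k = 0.25 + 0.155
Step 4: k = 0.405 W/(m*K)

0.405


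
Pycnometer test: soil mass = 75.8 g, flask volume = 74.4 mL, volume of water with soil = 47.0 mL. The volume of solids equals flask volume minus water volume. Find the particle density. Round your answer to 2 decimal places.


Step 1: Volume of solids = flask volume - water volume with soil
Step 2: V_solids = 74.4 - 47.0 = 27.4 mL
Step 3: Particle density = mass / V_solids = 75.8 / 27.4 = 2.77 g/cm^3

2.77


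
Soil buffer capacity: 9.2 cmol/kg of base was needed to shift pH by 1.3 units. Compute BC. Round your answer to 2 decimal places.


Step 1: BC = change in base / change in pH
Step 2: BC = 9.2 / 1.3
Step 3: BC = 7.08 cmol/(kg*pH unit)

7.08


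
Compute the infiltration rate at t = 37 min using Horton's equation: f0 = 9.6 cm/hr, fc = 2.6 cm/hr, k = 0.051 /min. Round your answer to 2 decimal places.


Step 1: f = fc + (f0 - fc) * exp(-k * t)
Step 2: exp(-0.051 * 37) = 0.151526
Step 3: f = 2.6 + (9.6 - 2.6) * 0.151526
Step 4: f = 2.6 + 7.0 * 0.151526
Step 5: f = 3.66 cm/hr

3.66


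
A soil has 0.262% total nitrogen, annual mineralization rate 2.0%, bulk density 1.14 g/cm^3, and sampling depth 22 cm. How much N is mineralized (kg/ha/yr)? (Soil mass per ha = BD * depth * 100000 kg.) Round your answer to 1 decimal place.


Step 1: Soil mass per ha = BD * depth * 100000 = 1.14 * 22 * 100000 = 2508000 kg
Step 2: Total N pool = soil mass * N%/100 = 2508000 * 0.262/100 = 6570.96 kg/ha
Step 3: N mineralized = N pool * rate%/100 = 6570.96 * 2.0/100 = 131.4 kg/ha/yr

131.4


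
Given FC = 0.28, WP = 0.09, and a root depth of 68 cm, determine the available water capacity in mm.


Step 1: Available water = (FC - WP) * depth * 10
Step 2: AW = (0.28 - 0.09) * 68 * 10
Step 3: AW = 0.19 * 68 * 10
Step 4: AW = 129.2 mm

129.2


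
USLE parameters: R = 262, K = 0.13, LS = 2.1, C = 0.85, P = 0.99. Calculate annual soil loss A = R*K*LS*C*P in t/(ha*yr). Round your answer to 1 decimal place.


Step 1: A = R * K * LS * C * P
Step 2: R * K = 262 * 0.13 = 34.06
Step 3: (R*K) * LS = 34.06 * 2.1 = 71.526
Step 4: * C * P = 71.526 * 0.85 * 0.99 = 60.2
Step 5: A = 60.2 t/(ha*yr)

60.2


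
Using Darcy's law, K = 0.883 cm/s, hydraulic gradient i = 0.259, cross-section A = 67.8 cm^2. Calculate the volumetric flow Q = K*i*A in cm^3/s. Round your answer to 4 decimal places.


Step 1: Apply Darcy's law: Q = K * i * A
Step 2: Q = 0.883 * 0.259 * 67.8
Step 3: Q = 15.5057 cm^3/s

15.5057


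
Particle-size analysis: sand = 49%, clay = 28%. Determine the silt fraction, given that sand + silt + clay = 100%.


Step 1: sand + silt + clay = 100%
Step 2: silt = 100 - sand - clay
Step 3: silt = 100 - 49 - 28
Step 4: silt = 23%

23


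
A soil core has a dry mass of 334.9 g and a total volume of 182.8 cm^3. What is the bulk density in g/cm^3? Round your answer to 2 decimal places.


Step 1: Identify the formula: BD = dry mass / volume
Step 2: Substitute values: BD = 334.9 / 182.8
Step 3: BD = 1.83 g/cm^3

1.83


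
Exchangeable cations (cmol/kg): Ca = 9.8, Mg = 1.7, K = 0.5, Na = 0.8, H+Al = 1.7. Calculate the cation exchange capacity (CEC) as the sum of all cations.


Step 1: CEC = Ca + Mg + K + Na + (H+Al)
Step 2: CEC = 9.8 + 1.7 + 0.5 + 0.8 + 1.7
Step 3: CEC = 14.5 cmol/kg

14.5


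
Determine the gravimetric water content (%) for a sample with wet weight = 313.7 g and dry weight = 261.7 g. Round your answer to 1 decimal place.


Step 1: Water mass = wet - dry = 313.7 - 261.7 = 52.0 g
Step 2: w = 100 * water mass / dry mass
Step 3: w = 100 * 52.0 / 261.7 = 19.9%

19.9


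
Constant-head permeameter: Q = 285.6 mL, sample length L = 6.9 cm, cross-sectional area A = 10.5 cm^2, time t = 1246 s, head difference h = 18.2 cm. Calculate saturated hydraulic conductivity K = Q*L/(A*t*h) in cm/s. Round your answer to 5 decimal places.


Step 1: K = Q * L / (A * t * h)
Step 2: Numerator = 285.6 * 6.9 = 1970.64
Step 3: Denominator = 10.5 * 1246 * 18.2 = 238110.6
Step 4: K = 1970.64 / 238110.6 = 0.00828 cm/s

0.00828


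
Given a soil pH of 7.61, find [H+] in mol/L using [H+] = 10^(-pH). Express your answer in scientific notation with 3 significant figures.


Step 1: [H+] = 10^(-pH)
Step 2: [H+] = 10^(-7.61)
Step 3: [H+] = 2.45e-08 mol/L

2.45e-08


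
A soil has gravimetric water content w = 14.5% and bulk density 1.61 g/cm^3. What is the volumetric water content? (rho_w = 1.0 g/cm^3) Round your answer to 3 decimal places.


Step 1: theta = (w / 100) * BD / rho_w
Step 2: theta = (14.5 / 100) * 1.61 / 1.0
Step 3: theta = 0.145 * 1.61
Step 4: theta = 0.233

0.233


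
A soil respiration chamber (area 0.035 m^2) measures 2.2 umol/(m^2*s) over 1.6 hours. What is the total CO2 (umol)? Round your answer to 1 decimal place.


Step 1: Convert time to seconds: 1.6 hr * 3600 = 5760.0 s
Step 2: Total = flux * area * time_s
Step 3: Total = 2.2 * 0.035 * 5760.0
Step 4: Total = 443.5 umol

443.5


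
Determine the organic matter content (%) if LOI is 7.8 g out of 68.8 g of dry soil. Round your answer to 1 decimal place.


Step 1: OM% = 100 * LOI / sample mass
Step 2: OM = 100 * 7.8 / 68.8
Step 3: OM = 11.3%

11.3


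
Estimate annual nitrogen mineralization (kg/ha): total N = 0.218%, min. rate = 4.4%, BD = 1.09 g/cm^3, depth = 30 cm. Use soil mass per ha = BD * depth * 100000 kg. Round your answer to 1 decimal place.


Step 1: Soil mass per ha = BD * depth * 100000 = 1.09 * 30 * 100000 = 3270000 kg
Step 2: Total N pool = soil mass * N%/100 = 3270000 * 0.218/100 = 7128.6 kg/ha
Step 3: N mineralized = N pool * rate%/100 = 7128.6 * 4.4/100 = 313.7 kg/ha/yr

313.7


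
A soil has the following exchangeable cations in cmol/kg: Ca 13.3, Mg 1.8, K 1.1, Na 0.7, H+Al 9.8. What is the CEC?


Step 1: CEC = Ca + Mg + K + Na + (H+Al)
Step 2: CEC = 13.3 + 1.8 + 1.1 + 0.7 + 9.8
Step 3: CEC = 26.7 cmol/kg

26.7


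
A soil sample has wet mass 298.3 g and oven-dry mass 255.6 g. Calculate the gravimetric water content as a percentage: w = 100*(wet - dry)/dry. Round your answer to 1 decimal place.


Step 1: Water mass = wet - dry = 298.3 - 255.6 = 42.7 g
Step 2: w = 100 * water mass / dry mass
Step 3: w = 100 * 42.7 / 255.6 = 16.7%

16.7


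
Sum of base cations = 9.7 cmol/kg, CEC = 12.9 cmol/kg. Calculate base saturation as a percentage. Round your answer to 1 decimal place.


Step 1: BS = 100 * (sum of bases) / CEC
Step 2: BS = 100 * 9.7 / 12.9
Step 3: BS = 75.2%

75.2


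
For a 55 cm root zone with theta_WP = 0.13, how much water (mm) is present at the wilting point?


Step 1: Water (mm) = theta_WP * depth * 10
Step 2: Water = 0.13 * 55 * 10
Step 3: Water = 71.5 mm

71.5


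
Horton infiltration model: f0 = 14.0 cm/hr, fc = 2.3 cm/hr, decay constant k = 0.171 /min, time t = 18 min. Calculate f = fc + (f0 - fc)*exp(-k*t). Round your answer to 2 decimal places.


Step 1: f = fc + (f0 - fc) * exp(-k * t)
Step 2: exp(-0.171 * 18) = 0.046051
Step 3: f = 2.3 + (14.0 - 2.3) * 0.046051
Step 4: f = 2.3 + 11.7 * 0.046051
Step 5: f = 2.84 cm/hr

2.84


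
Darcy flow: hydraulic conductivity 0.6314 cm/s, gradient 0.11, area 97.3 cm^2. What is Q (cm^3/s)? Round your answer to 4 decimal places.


Step 1: Apply Darcy's law: Q = K * i * A
Step 2: Q = 0.6314 * 0.11 * 97.3
Step 3: Q = 6.7579 cm^3/s

6.7579


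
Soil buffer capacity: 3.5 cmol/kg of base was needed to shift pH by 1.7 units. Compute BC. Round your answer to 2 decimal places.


Step 1: BC = change in base / change in pH
Step 2: BC = 3.5 / 1.7
Step 3: BC = 2.06 cmol/(kg*pH unit)

2.06


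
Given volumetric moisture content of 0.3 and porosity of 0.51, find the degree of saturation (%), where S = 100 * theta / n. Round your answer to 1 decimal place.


Step 1: S = 100 * theta_v / n
Step 2: S = 100 * 0.3 / 0.51
Step 3: S = 58.8%

58.8


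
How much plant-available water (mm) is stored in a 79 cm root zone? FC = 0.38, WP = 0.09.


Step 1: Available water = (FC - WP) * depth * 10
Step 2: AW = (0.38 - 0.09) * 79 * 10
Step 3: AW = 0.29 * 79 * 10
Step 4: AW = 229.1 mm

229.1


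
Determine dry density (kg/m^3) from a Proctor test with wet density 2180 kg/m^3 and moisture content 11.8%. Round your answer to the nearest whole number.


Step 1: Dry density = wet density / (1 + w/100)
Step 2: Dry density = 2180 / (1 + 11.8/100)
Step 3: Dry density = 2180 / 1.118
Step 4: Dry density = 1950 kg/m^3

1950


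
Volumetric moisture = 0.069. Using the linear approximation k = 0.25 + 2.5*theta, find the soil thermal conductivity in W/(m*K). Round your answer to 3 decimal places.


Step 1: k = 0.25 + 2.5 * theta
Step 2: k = 0.25 + 2.5 * 0.069
Step 3: k = 0.25 + 0.173
Step 4: k = 0.423 W/(m*K)

0.423


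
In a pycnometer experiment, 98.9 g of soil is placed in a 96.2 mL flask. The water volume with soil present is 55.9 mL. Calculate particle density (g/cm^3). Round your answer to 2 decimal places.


Step 1: Volume of solids = flask volume - water volume with soil
Step 2: V_solids = 96.2 - 55.9 = 40.3 mL
Step 3: Particle density = mass / V_solids = 98.9 / 40.3 = 2.45 g/cm^3

2.45


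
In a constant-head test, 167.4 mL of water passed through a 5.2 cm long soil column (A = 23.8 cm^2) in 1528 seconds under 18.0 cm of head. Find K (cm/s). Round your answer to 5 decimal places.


Step 1: K = Q * L / (A * t * h)
Step 2: Numerator = 167.4 * 5.2 = 870.48
Step 3: Denominator = 23.8 * 1528 * 18.0 = 654595.2
Step 4: K = 870.48 / 654595.2 = 0.00133 cm/s

0.00133


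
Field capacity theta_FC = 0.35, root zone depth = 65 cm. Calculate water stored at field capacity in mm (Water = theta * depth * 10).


Step 1: Water (mm) = theta_FC * depth (cm) * 10
Step 2: Water = 0.35 * 65 * 10
Step 3: Water = 227.5 mm

227.5


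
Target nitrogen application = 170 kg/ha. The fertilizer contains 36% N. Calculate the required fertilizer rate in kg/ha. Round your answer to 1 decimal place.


Step 1: Fertilizer rate = target N / (N content / 100)
Step 2: Rate = 170 / (36 / 100)
Step 3: Rate = 170 / 0.36
Step 4: Rate = 472.2 kg/ha

472.2


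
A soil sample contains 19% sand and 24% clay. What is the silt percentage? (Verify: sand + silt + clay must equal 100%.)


Step 1: sand + silt + clay = 100%
Step 2: silt = 100 - sand - clay
Step 3: silt = 100 - 19 - 24
Step 4: silt = 57%

57


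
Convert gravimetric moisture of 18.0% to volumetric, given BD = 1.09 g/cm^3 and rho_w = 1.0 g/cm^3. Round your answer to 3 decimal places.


Step 1: theta = (w / 100) * BD / rho_w
Step 2: theta = (18.0 / 100) * 1.09 / 1.0
Step 3: theta = 0.18 * 1.09
Step 4: theta = 0.196

0.196


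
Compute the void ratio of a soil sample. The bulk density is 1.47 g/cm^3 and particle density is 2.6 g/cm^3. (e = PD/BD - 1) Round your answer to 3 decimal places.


Step 1: e = PD / BD - 1
Step 2: e = 2.6 / 1.47 - 1
Step 3: e = 1.76871 - 1
Step 4: e = 0.769

0.769


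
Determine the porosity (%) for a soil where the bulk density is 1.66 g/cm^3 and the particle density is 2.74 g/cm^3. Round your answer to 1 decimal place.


Step 1: Formula: n = 100 * (1 - BD / PD)
Step 2: n = 100 * (1 - 1.66 / 2.74)
Step 3: n = 100 * (1 - 0.60584)
Step 4: n = 39.4%

39.4


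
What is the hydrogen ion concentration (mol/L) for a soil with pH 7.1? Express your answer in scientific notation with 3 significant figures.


Step 1: [H+] = 10^(-pH)
Step 2: [H+] = 10^(-7.1)
Step 3: [H+] = 7.94e-08 mol/L

7.94e-08


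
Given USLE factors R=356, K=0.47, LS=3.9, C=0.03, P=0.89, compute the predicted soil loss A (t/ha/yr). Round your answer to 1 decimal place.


Step 1: A = R * K * LS * C * P
Step 2: R * K = 356 * 0.47 = 167.32
Step 3: (R*K) * LS = 167.32 * 3.9 = 652.548
Step 4: * C * P = 652.548 * 0.03 * 0.89 = 17.4
Step 5: A = 17.4 t/(ha*yr)

17.4


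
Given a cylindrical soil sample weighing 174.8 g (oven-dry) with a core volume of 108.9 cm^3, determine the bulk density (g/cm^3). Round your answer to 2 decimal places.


Step 1: Identify the formula: BD = dry mass / volume
Step 2: Substitute values: BD = 174.8 / 108.9
Step 3: BD = 1.61 g/cm^3

1.61


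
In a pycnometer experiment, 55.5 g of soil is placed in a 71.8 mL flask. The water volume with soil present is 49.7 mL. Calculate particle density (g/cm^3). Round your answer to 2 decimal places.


Step 1: Volume of solids = flask volume - water volume with soil
Step 2: V_solids = 71.8 - 49.7 = 22.1 mL
Step 3: Particle density = mass / V_solids = 55.5 / 22.1 = 2.51 g/cm^3

2.51


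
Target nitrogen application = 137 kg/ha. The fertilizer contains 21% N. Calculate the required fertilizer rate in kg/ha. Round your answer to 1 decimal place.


Step 1: Fertilizer rate = target N / (N content / 100)
Step 2: Rate = 137 / (21 / 100)
Step 3: Rate = 137 / 0.21
Step 4: Rate = 652.4 kg/ha

652.4


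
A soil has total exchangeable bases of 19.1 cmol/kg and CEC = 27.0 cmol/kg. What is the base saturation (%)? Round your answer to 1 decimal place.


Step 1: BS = 100 * (sum of bases) / CEC
Step 2: BS = 100 * 19.1 / 27.0
Step 3: BS = 70.7%

70.7


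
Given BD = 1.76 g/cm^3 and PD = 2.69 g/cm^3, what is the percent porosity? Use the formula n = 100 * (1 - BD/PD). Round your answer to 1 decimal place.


Step 1: Formula: n = 100 * (1 - BD / PD)
Step 2: n = 100 * (1 - 1.76 / 2.69)
Step 3: n = 100 * (1 - 0.65428)
Step 4: n = 34.6%

34.6


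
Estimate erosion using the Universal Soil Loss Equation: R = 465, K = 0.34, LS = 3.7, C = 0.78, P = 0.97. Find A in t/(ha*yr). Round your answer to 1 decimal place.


Step 1: A = R * K * LS * C * P
Step 2: R * K = 465 * 0.34 = 158.1
Step 3: (R*K) * LS = 158.1 * 3.7 = 584.97
Step 4: * C * P = 584.97 * 0.78 * 0.97 = 442.6
Step 5: A = 442.6 t/(ha*yr)

442.6


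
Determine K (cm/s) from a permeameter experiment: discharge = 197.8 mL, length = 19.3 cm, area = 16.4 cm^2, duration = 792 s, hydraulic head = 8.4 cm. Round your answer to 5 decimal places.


Step 1: K = Q * L / (A * t * h)
Step 2: Numerator = 197.8 * 19.3 = 3817.54
Step 3: Denominator = 16.4 * 792 * 8.4 = 109105.92
Step 4: K = 3817.54 / 109105.92 = 0.03499 cm/s

0.03499


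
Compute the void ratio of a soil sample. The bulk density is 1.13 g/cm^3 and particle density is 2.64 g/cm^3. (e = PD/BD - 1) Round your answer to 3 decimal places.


Step 1: e = PD / BD - 1
Step 2: e = 2.64 / 1.13 - 1
Step 3: e = 2.33628 - 1
Step 4: e = 1.336

1.336


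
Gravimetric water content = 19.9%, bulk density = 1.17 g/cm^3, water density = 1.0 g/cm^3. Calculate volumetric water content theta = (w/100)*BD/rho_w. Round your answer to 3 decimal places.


Step 1: theta = (w / 100) * BD / rho_w
Step 2: theta = (19.9 / 100) * 1.17 / 1.0
Step 3: theta = 0.199 * 1.17
Step 4: theta = 0.233

0.233


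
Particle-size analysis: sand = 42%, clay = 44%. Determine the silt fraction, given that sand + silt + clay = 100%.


Step 1: sand + silt + clay = 100%
Step 2: silt = 100 - sand - clay
Step 3: silt = 100 - 42 - 44
Step 4: silt = 14%

14


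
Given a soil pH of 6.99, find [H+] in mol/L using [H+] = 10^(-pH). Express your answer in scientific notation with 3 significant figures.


Step 1: [H+] = 10^(-pH)
Step 2: [H+] = 10^(-6.99)
Step 3: [H+] = 1.02e-07 mol/L

1.02e-07


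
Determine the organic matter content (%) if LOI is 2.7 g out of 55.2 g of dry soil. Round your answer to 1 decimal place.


Step 1: OM% = 100 * LOI / sample mass
Step 2: OM = 100 * 2.7 / 55.2
Step 3: OM = 4.9%

4.9


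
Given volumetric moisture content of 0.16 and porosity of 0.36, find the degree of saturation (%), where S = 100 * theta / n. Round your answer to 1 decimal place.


Step 1: S = 100 * theta_v / n
Step 2: S = 100 * 0.16 / 0.36
Step 3: S = 44.4%

44.4


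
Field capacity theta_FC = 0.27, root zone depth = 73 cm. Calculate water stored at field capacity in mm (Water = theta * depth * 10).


Step 1: Water (mm) = theta_FC * depth (cm) * 10
Step 2: Water = 0.27 * 73 * 10
Step 3: Water = 197.1 mm

197.1


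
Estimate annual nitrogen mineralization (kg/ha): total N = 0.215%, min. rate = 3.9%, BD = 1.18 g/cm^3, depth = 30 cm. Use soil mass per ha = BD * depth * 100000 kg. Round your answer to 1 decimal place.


Step 1: Soil mass per ha = BD * depth * 100000 = 1.18 * 30 * 100000 = 3540000 kg
Step 2: Total N pool = soil mass * N%/100 = 3540000 * 0.215/100 = 7611.0 kg/ha
Step 3: N mineralized = N pool * rate%/100 = 7611.0 * 3.9/100 = 296.8 kg/ha/yr

296.8


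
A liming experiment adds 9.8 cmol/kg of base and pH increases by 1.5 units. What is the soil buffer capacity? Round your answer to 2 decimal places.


Step 1: BC = change in base / change in pH
Step 2: BC = 9.8 / 1.5
Step 3: BC = 6.53 cmol/(kg*pH unit)

6.53


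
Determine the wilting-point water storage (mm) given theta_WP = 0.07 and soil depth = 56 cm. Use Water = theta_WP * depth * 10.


Step 1: Water (mm) = theta_WP * depth * 10
Step 2: Water = 0.07 * 56 * 10
Step 3: Water = 39.2 mm

39.2


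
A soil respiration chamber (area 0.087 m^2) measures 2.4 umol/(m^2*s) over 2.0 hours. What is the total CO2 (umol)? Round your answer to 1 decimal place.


Step 1: Convert time to seconds: 2.0 hr * 3600 = 7200.0 s
Step 2: Total = flux * area * time_s
Step 3: Total = 2.4 * 0.087 * 7200.0
Step 4: Total = 1503.4 umol

1503.4
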